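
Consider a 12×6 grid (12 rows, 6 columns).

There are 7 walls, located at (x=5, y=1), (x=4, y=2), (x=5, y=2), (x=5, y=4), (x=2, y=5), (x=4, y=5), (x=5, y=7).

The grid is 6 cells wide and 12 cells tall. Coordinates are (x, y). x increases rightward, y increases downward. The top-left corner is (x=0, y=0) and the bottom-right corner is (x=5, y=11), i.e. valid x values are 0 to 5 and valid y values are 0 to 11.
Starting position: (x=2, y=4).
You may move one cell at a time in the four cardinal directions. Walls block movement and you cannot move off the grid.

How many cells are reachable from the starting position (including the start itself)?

BFS flood-fill from (x=2, y=4):
  Distance 0: (x=2, y=4)
  Distance 1: (x=2, y=3), (x=1, y=4), (x=3, y=4)
  Distance 2: (x=2, y=2), (x=1, y=3), (x=3, y=3), (x=0, y=4), (x=4, y=4), (x=1, y=5), (x=3, y=5)
  Distance 3: (x=2, y=1), (x=1, y=2), (x=3, y=2), (x=0, y=3), (x=4, y=3), (x=0, y=5), (x=1, y=6), (x=3, y=6)
  Distance 4: (x=2, y=0), (x=1, y=1), (x=3, y=1), (x=0, y=2), (x=5, y=3), (x=0, y=6), (x=2, y=6), (x=4, y=6), (x=1, y=7), (x=3, y=7)
  Distance 5: (x=1, y=0), (x=3, y=0), (x=0, y=1), (x=4, y=1), (x=5, y=6), (x=0, y=7), (x=2, y=7), (x=4, y=7), (x=1, y=8), (x=3, y=8)
  Distance 6: (x=0, y=0), (x=4, y=0), (x=5, y=5), (x=0, y=8), (x=2, y=8), (x=4, y=8), (x=1, y=9), (x=3, y=9)
  Distance 7: (x=5, y=0), (x=5, y=8), (x=0, y=9), (x=2, y=9), (x=4, y=9), (x=1, y=10), (x=3, y=10)
  Distance 8: (x=5, y=9), (x=0, y=10), (x=2, y=10), (x=4, y=10), (x=1, y=11), (x=3, y=11)
  Distance 9: (x=5, y=10), (x=0, y=11), (x=2, y=11), (x=4, y=11)
  Distance 10: (x=5, y=11)
Total reachable: 65 (grid has 65 open cells total)

Answer: Reachable cells: 65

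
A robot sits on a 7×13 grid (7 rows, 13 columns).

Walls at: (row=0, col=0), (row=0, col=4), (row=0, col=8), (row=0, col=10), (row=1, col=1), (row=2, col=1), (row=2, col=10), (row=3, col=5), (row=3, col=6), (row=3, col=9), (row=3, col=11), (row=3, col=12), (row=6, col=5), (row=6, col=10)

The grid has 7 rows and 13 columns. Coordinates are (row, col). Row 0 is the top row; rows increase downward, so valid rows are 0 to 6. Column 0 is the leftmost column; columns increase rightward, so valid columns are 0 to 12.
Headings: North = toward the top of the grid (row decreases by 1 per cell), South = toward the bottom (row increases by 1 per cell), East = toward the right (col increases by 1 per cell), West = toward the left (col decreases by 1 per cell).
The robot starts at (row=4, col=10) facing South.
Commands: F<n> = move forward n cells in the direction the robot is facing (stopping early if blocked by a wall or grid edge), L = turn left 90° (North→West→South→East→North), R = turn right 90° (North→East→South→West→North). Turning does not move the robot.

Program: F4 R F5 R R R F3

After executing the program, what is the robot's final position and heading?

Start: (row=4, col=10), facing South
  F4: move forward 1/4 (blocked), now at (row=5, col=10)
  R: turn right, now facing West
  F5: move forward 5, now at (row=5, col=5)
  R: turn right, now facing North
  R: turn right, now facing East
  R: turn right, now facing South
  F3: move forward 0/3 (blocked), now at (row=5, col=5)
Final: (row=5, col=5), facing South

Answer: Final position: (row=5, col=5), facing South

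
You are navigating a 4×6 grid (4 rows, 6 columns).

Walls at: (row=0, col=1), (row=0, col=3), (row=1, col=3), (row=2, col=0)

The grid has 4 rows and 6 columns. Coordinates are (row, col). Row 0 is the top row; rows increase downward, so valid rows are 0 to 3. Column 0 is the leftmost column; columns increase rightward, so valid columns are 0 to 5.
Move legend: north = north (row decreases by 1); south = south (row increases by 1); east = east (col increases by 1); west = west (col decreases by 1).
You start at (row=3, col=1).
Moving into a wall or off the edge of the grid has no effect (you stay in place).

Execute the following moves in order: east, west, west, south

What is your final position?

Start: (row=3, col=1)
  east (east): (row=3, col=1) -> (row=3, col=2)
  west (west): (row=3, col=2) -> (row=3, col=1)
  west (west): (row=3, col=1) -> (row=3, col=0)
  south (south): blocked, stay at (row=3, col=0)
Final: (row=3, col=0)

Answer: Final position: (row=3, col=0)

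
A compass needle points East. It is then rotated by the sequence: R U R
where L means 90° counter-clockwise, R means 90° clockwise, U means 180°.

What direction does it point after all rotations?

Start: East
  R (right (90° clockwise)) -> South
  U (U-turn (180°)) -> North
  R (right (90° clockwise)) -> East
Final: East

Answer: Final heading: East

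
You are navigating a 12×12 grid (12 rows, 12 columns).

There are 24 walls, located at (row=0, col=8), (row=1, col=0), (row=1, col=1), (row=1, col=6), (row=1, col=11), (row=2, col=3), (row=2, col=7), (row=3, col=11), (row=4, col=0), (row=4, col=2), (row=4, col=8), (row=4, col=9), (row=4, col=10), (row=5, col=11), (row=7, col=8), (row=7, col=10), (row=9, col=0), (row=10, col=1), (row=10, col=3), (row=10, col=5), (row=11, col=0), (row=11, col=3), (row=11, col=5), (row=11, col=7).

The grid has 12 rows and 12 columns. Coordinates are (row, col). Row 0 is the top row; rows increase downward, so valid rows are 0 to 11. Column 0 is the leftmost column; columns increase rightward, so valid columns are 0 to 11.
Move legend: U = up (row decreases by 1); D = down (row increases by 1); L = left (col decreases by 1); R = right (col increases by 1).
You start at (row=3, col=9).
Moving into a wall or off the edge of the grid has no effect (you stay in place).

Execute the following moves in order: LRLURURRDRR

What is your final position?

Start: (row=3, col=9)
  L (left): (row=3, col=9) -> (row=3, col=8)
  R (right): (row=3, col=8) -> (row=3, col=9)
  L (left): (row=3, col=9) -> (row=3, col=8)
  U (up): (row=3, col=8) -> (row=2, col=8)
  R (right): (row=2, col=8) -> (row=2, col=9)
  U (up): (row=2, col=9) -> (row=1, col=9)
  R (right): (row=1, col=9) -> (row=1, col=10)
  R (right): blocked, stay at (row=1, col=10)
  D (down): (row=1, col=10) -> (row=2, col=10)
  R (right): (row=2, col=10) -> (row=2, col=11)
  R (right): blocked, stay at (row=2, col=11)
Final: (row=2, col=11)

Answer: Final position: (row=2, col=11)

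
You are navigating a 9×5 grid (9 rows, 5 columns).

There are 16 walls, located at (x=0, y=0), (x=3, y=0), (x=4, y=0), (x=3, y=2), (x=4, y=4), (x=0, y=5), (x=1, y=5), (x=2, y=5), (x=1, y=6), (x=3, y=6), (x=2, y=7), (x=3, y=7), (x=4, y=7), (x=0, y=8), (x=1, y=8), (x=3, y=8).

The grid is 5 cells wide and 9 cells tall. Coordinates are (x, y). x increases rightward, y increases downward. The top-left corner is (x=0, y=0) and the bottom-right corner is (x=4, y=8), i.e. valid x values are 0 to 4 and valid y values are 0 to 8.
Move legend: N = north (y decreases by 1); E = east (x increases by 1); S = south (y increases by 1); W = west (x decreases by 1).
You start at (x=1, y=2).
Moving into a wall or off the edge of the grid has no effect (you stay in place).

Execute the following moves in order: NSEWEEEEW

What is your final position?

Answer: Final position: (x=1, y=2)

Derivation:
Start: (x=1, y=2)
  N (north): (x=1, y=2) -> (x=1, y=1)
  S (south): (x=1, y=1) -> (x=1, y=2)
  E (east): (x=1, y=2) -> (x=2, y=2)
  W (west): (x=2, y=2) -> (x=1, y=2)
  E (east): (x=1, y=2) -> (x=2, y=2)
  [×3]E (east): blocked, stay at (x=2, y=2)
  W (west): (x=2, y=2) -> (x=1, y=2)
Final: (x=1, y=2)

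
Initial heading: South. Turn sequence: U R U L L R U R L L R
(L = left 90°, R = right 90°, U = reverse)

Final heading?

Answer: Final heading: North

Derivation:
Start: South
  U (U-turn (180°)) -> North
  R (right (90° clockwise)) -> East
  U (U-turn (180°)) -> West
  L (left (90° counter-clockwise)) -> South
  L (left (90° counter-clockwise)) -> East
  R (right (90° clockwise)) -> South
  U (U-turn (180°)) -> North
  R (right (90° clockwise)) -> East
  L (left (90° counter-clockwise)) -> North
  L (left (90° counter-clockwise)) -> West
  R (right (90° clockwise)) -> North
Final: North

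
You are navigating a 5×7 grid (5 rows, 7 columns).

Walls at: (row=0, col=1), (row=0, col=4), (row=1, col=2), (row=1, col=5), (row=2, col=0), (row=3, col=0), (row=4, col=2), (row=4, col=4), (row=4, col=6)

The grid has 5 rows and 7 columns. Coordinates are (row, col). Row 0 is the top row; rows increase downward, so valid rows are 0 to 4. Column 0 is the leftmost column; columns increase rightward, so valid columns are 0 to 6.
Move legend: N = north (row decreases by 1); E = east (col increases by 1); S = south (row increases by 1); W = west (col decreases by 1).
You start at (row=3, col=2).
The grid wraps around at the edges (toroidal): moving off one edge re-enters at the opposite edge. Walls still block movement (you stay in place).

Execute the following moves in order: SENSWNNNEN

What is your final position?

Start: (row=3, col=2)
  S (south): blocked, stay at (row=3, col=2)
  E (east): (row=3, col=2) -> (row=3, col=3)
  N (north): (row=3, col=3) -> (row=2, col=3)
  S (south): (row=2, col=3) -> (row=3, col=3)
  W (west): (row=3, col=3) -> (row=3, col=2)
  N (north): (row=3, col=2) -> (row=2, col=2)
  N (north): blocked, stay at (row=2, col=2)
  N (north): blocked, stay at (row=2, col=2)
  E (east): (row=2, col=2) -> (row=2, col=3)
  N (north): (row=2, col=3) -> (row=1, col=3)
Final: (row=1, col=3)

Answer: Final position: (row=1, col=3)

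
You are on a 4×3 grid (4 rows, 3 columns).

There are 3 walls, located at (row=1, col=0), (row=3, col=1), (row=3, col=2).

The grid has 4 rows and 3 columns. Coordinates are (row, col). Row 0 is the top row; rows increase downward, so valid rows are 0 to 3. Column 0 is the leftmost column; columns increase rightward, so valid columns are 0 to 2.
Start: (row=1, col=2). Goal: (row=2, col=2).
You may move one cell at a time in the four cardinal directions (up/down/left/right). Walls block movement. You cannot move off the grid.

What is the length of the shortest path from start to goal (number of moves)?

Answer: Shortest path length: 1

Derivation:
BFS from (row=1, col=2) until reaching (row=2, col=2):
  Distance 0: (row=1, col=2)
  Distance 1: (row=0, col=2), (row=1, col=1), (row=2, col=2)  <- goal reached here
One shortest path (1 moves): (row=1, col=2) -> (row=2, col=2)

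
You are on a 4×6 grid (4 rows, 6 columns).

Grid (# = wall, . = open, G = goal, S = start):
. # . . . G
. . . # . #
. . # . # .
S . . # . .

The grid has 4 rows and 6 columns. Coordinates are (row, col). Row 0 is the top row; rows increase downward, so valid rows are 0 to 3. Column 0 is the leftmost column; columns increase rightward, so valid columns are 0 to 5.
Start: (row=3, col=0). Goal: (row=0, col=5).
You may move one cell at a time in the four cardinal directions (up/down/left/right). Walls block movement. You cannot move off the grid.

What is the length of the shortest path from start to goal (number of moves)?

BFS from (row=3, col=0) until reaching (row=0, col=5):
  Distance 0: (row=3, col=0)
  Distance 1: (row=2, col=0), (row=3, col=1)
  Distance 2: (row=1, col=0), (row=2, col=1), (row=3, col=2)
  Distance 3: (row=0, col=0), (row=1, col=1)
  Distance 4: (row=1, col=2)
  Distance 5: (row=0, col=2)
  Distance 6: (row=0, col=3)
  Distance 7: (row=0, col=4)
  Distance 8: (row=0, col=5), (row=1, col=4)  <- goal reached here
One shortest path (8 moves): (row=3, col=0) -> (row=3, col=1) -> (row=2, col=1) -> (row=1, col=1) -> (row=1, col=2) -> (row=0, col=2) -> (row=0, col=3) -> (row=0, col=4) -> (row=0, col=5)

Answer: Shortest path length: 8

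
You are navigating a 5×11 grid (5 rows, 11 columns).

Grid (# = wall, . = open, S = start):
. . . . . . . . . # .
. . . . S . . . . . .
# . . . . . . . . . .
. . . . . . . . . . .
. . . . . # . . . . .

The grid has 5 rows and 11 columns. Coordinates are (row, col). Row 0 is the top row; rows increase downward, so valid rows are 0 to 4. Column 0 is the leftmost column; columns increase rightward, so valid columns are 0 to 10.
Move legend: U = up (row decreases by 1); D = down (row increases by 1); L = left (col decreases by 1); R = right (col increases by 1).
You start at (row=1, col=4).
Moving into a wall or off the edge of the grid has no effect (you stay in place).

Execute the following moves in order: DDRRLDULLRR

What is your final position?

Answer: Final position: (row=2, col=5)

Derivation:
Start: (row=1, col=4)
  D (down): (row=1, col=4) -> (row=2, col=4)
  D (down): (row=2, col=4) -> (row=3, col=4)
  R (right): (row=3, col=4) -> (row=3, col=5)
  R (right): (row=3, col=5) -> (row=3, col=6)
  L (left): (row=3, col=6) -> (row=3, col=5)
  D (down): blocked, stay at (row=3, col=5)
  U (up): (row=3, col=5) -> (row=2, col=5)
  L (left): (row=2, col=5) -> (row=2, col=4)
  L (left): (row=2, col=4) -> (row=2, col=3)
  R (right): (row=2, col=3) -> (row=2, col=4)
  R (right): (row=2, col=4) -> (row=2, col=5)
Final: (row=2, col=5)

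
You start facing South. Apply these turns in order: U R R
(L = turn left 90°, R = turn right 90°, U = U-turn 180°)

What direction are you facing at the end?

Answer: Final heading: South

Derivation:
Start: South
  U (U-turn (180°)) -> North
  R (right (90° clockwise)) -> East
  R (right (90° clockwise)) -> South
Final: South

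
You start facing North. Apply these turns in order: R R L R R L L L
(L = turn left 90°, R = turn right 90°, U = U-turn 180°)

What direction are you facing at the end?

Start: North
  R (right (90° clockwise)) -> East
  R (right (90° clockwise)) -> South
  L (left (90° counter-clockwise)) -> East
  R (right (90° clockwise)) -> South
  R (right (90° clockwise)) -> West
  L (left (90° counter-clockwise)) -> South
  L (left (90° counter-clockwise)) -> East
  L (left (90° counter-clockwise)) -> North
Final: North

Answer: Final heading: North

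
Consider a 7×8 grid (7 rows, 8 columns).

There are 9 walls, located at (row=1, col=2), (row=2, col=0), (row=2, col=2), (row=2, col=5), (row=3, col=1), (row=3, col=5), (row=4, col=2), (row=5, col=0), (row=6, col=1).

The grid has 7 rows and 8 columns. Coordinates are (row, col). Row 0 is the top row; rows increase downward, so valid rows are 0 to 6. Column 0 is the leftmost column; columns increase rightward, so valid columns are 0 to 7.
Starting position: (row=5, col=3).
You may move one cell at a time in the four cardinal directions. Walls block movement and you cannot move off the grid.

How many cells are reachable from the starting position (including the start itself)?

Answer: Reachable cells: 46

Derivation:
BFS flood-fill from (row=5, col=3):
  Distance 0: (row=5, col=3)
  Distance 1: (row=4, col=3), (row=5, col=2), (row=5, col=4), (row=6, col=3)
  Distance 2: (row=3, col=3), (row=4, col=4), (row=5, col=1), (row=5, col=5), (row=6, col=2), (row=6, col=4)
  Distance 3: (row=2, col=3), (row=3, col=2), (row=3, col=4), (row=4, col=1), (row=4, col=5), (row=5, col=6), (row=6, col=5)
  Distance 4: (row=1, col=3), (row=2, col=4), (row=4, col=0), (row=4, col=6), (row=5, col=7), (row=6, col=6)
  Distance 5: (row=0, col=3), (row=1, col=4), (row=3, col=0), (row=3, col=6), (row=4, col=7), (row=6, col=7)
  Distance 6: (row=0, col=2), (row=0, col=4), (row=1, col=5), (row=2, col=6), (row=3, col=7)
  Distance 7: (row=0, col=1), (row=0, col=5), (row=1, col=6), (row=2, col=7)
  Distance 8: (row=0, col=0), (row=0, col=6), (row=1, col=1), (row=1, col=7)
  Distance 9: (row=0, col=7), (row=1, col=0), (row=2, col=1)
Total reachable: 46 (grid has 47 open cells total)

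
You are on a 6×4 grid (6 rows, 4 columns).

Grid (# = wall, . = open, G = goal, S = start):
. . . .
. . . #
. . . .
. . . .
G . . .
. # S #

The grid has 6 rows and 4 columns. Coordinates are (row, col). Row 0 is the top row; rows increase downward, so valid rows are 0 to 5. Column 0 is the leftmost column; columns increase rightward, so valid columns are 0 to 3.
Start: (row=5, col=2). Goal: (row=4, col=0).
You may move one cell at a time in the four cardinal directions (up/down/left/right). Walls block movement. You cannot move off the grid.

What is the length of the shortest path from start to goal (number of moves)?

BFS from (row=5, col=2) until reaching (row=4, col=0):
  Distance 0: (row=5, col=2)
  Distance 1: (row=4, col=2)
  Distance 2: (row=3, col=2), (row=4, col=1), (row=4, col=3)
  Distance 3: (row=2, col=2), (row=3, col=1), (row=3, col=3), (row=4, col=0)  <- goal reached here
One shortest path (3 moves): (row=5, col=2) -> (row=4, col=2) -> (row=4, col=1) -> (row=4, col=0)

Answer: Shortest path length: 3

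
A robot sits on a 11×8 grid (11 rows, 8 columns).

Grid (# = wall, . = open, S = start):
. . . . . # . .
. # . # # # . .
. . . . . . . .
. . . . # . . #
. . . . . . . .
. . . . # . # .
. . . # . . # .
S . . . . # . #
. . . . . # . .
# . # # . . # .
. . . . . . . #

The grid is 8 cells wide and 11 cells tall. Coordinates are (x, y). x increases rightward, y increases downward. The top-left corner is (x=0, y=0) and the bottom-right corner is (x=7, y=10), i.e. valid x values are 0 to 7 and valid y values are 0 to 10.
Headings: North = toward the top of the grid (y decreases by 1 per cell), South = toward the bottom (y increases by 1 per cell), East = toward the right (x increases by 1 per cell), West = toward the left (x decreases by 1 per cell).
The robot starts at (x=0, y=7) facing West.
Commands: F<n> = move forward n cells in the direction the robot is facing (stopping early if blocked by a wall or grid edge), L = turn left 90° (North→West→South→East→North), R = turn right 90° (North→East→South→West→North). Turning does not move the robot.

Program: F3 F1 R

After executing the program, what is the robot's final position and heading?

Start: (x=0, y=7), facing West
  F3: move forward 0/3 (blocked), now at (x=0, y=7)
  F1: move forward 0/1 (blocked), now at (x=0, y=7)
  R: turn right, now facing North
Final: (x=0, y=7), facing North

Answer: Final position: (x=0, y=7), facing North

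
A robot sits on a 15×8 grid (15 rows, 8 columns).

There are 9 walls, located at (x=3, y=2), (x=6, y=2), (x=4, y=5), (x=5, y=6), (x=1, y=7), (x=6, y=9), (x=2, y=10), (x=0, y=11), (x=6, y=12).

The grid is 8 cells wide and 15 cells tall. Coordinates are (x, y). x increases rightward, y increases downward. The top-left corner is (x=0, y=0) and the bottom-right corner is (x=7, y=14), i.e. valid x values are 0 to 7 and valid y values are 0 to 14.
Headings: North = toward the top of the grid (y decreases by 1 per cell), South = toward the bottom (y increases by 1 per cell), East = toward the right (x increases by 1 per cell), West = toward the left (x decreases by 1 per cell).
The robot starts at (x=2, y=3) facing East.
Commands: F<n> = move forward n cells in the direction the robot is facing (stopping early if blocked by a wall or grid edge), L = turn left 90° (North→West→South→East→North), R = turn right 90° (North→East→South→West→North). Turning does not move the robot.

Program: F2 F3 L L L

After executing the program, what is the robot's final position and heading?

Answer: Final position: (x=7, y=3), facing South

Derivation:
Start: (x=2, y=3), facing East
  F2: move forward 2, now at (x=4, y=3)
  F3: move forward 3, now at (x=7, y=3)
  L: turn left, now facing North
  L: turn left, now facing West
  L: turn left, now facing South
Final: (x=7, y=3), facing South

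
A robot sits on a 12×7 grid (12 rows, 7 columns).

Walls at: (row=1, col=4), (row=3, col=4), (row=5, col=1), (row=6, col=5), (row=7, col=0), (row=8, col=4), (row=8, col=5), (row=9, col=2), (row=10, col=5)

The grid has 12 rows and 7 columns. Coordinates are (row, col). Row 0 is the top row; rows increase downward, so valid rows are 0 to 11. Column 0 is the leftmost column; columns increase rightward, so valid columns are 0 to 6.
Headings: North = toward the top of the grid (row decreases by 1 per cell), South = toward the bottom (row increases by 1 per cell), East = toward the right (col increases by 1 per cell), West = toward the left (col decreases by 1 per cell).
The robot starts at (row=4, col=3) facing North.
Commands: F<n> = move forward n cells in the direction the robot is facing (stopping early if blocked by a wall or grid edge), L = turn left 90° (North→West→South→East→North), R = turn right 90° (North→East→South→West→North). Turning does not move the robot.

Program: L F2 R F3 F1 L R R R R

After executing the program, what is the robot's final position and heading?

Answer: Final position: (row=0, col=1), facing West

Derivation:
Start: (row=4, col=3), facing North
  L: turn left, now facing West
  F2: move forward 2, now at (row=4, col=1)
  R: turn right, now facing North
  F3: move forward 3, now at (row=1, col=1)
  F1: move forward 1, now at (row=0, col=1)
  L: turn left, now facing West
  R: turn right, now facing North
  R: turn right, now facing East
  R: turn right, now facing South
  R: turn right, now facing West
Final: (row=0, col=1), facing West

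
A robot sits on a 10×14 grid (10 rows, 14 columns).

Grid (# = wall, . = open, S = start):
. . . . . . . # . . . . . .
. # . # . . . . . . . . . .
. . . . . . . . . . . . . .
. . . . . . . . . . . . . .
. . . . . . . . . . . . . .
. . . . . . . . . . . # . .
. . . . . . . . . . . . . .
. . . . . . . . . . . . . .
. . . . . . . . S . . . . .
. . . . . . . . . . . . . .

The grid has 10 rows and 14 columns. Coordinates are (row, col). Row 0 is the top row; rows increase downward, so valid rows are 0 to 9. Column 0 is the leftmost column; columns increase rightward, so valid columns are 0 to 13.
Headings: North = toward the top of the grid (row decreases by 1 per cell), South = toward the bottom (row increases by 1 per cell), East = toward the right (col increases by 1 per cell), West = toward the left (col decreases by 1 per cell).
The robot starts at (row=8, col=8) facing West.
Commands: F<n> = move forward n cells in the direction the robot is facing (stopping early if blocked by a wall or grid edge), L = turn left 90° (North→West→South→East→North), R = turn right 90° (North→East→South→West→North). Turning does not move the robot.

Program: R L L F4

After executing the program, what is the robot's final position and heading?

Start: (row=8, col=8), facing West
  R: turn right, now facing North
  L: turn left, now facing West
  L: turn left, now facing South
  F4: move forward 1/4 (blocked), now at (row=9, col=8)
Final: (row=9, col=8), facing South

Answer: Final position: (row=9, col=8), facing South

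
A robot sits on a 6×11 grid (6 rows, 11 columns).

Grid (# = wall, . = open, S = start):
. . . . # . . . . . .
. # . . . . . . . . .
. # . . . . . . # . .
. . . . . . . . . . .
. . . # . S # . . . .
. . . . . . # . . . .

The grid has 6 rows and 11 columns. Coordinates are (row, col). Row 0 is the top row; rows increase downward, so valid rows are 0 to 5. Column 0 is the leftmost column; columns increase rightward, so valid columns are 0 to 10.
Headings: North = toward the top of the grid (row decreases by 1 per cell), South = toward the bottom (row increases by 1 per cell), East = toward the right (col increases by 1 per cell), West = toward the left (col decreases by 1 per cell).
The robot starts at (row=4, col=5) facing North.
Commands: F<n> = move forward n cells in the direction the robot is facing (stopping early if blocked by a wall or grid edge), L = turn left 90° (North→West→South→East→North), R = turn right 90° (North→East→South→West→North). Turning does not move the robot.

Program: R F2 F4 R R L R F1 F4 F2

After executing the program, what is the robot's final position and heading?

Start: (row=4, col=5), facing North
  R: turn right, now facing East
  F2: move forward 0/2 (blocked), now at (row=4, col=5)
  F4: move forward 0/4 (blocked), now at (row=4, col=5)
  R: turn right, now facing South
  R: turn right, now facing West
  L: turn left, now facing South
  R: turn right, now facing West
  F1: move forward 1, now at (row=4, col=4)
  F4: move forward 0/4 (blocked), now at (row=4, col=4)
  F2: move forward 0/2 (blocked), now at (row=4, col=4)
Final: (row=4, col=4), facing West

Answer: Final position: (row=4, col=4), facing West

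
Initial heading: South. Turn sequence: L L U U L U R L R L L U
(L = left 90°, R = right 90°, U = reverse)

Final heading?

Answer: Final heading: South

Derivation:
Start: South
  L (left (90° counter-clockwise)) -> East
  L (left (90° counter-clockwise)) -> North
  U (U-turn (180°)) -> South
  U (U-turn (180°)) -> North
  L (left (90° counter-clockwise)) -> West
  U (U-turn (180°)) -> East
  R (right (90° clockwise)) -> South
  L (left (90° counter-clockwise)) -> East
  R (right (90° clockwise)) -> South
  L (left (90° counter-clockwise)) -> East
  L (left (90° counter-clockwise)) -> North
  U (U-turn (180°)) -> South
Final: South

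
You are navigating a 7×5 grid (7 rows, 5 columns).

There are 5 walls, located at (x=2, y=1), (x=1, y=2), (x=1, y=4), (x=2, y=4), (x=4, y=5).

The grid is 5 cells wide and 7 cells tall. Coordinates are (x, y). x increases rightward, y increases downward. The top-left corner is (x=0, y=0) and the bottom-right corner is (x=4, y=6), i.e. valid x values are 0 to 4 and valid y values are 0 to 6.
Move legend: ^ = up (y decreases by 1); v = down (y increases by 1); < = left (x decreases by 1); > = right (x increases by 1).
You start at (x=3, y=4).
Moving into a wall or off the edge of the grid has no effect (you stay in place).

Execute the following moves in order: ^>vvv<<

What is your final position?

Start: (x=3, y=4)
  ^ (up): (x=3, y=4) -> (x=3, y=3)
  > (right): (x=3, y=3) -> (x=4, y=3)
  v (down): (x=4, y=3) -> (x=4, y=4)
  v (down): blocked, stay at (x=4, y=4)
  v (down): blocked, stay at (x=4, y=4)
  < (left): (x=4, y=4) -> (x=3, y=4)
  < (left): blocked, stay at (x=3, y=4)
Final: (x=3, y=4)

Answer: Final position: (x=3, y=4)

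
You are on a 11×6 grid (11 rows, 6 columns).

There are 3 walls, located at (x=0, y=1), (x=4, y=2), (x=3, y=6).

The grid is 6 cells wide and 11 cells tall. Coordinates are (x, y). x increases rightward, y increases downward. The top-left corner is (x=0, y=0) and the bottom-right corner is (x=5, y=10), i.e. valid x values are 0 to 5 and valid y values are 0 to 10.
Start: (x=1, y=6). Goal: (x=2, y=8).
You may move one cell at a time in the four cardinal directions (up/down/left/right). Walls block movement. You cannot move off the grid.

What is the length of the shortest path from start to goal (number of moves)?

BFS from (x=1, y=6) until reaching (x=2, y=8):
  Distance 0: (x=1, y=6)
  Distance 1: (x=1, y=5), (x=0, y=6), (x=2, y=6), (x=1, y=7)
  Distance 2: (x=1, y=4), (x=0, y=5), (x=2, y=5), (x=0, y=7), (x=2, y=7), (x=1, y=8)
  Distance 3: (x=1, y=3), (x=0, y=4), (x=2, y=4), (x=3, y=5), (x=3, y=7), (x=0, y=8), (x=2, y=8), (x=1, y=9)  <- goal reached here
One shortest path (3 moves): (x=1, y=6) -> (x=2, y=6) -> (x=2, y=7) -> (x=2, y=8)

Answer: Shortest path length: 3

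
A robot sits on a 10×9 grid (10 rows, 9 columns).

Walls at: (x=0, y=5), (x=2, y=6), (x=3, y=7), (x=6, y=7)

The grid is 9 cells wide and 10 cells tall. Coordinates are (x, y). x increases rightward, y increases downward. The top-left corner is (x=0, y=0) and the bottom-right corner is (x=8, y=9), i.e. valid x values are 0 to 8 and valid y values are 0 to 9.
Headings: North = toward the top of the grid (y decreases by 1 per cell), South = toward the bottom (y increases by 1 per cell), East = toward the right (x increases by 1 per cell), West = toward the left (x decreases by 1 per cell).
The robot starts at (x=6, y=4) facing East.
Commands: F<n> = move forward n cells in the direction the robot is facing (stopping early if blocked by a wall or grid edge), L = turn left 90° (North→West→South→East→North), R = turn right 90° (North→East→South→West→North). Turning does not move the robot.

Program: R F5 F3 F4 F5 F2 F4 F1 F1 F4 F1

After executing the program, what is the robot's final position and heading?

Answer: Final position: (x=6, y=6), facing South

Derivation:
Start: (x=6, y=4), facing East
  R: turn right, now facing South
  F5: move forward 2/5 (blocked), now at (x=6, y=6)
  F3: move forward 0/3 (blocked), now at (x=6, y=6)
  F4: move forward 0/4 (blocked), now at (x=6, y=6)
  F5: move forward 0/5 (blocked), now at (x=6, y=6)
  F2: move forward 0/2 (blocked), now at (x=6, y=6)
  F4: move forward 0/4 (blocked), now at (x=6, y=6)
  F1: move forward 0/1 (blocked), now at (x=6, y=6)
  F1: move forward 0/1 (blocked), now at (x=6, y=6)
  F4: move forward 0/4 (blocked), now at (x=6, y=6)
  F1: move forward 0/1 (blocked), now at (x=6, y=6)
Final: (x=6, y=6), facing South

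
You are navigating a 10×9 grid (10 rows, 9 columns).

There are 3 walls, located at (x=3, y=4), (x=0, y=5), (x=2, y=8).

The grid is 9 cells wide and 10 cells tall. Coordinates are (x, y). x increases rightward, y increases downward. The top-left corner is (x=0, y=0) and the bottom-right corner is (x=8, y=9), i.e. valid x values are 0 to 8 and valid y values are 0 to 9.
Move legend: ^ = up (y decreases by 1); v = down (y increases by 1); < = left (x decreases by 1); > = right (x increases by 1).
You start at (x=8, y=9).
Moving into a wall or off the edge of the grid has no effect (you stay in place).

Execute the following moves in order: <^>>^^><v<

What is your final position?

Start: (x=8, y=9)
  < (left): (x=8, y=9) -> (x=7, y=9)
  ^ (up): (x=7, y=9) -> (x=7, y=8)
  > (right): (x=7, y=8) -> (x=8, y=8)
  > (right): blocked, stay at (x=8, y=8)
  ^ (up): (x=8, y=8) -> (x=8, y=7)
  ^ (up): (x=8, y=7) -> (x=8, y=6)
  > (right): blocked, stay at (x=8, y=6)
  < (left): (x=8, y=6) -> (x=7, y=6)
  v (down): (x=7, y=6) -> (x=7, y=7)
  < (left): (x=7, y=7) -> (x=6, y=7)
Final: (x=6, y=7)

Answer: Final position: (x=6, y=7)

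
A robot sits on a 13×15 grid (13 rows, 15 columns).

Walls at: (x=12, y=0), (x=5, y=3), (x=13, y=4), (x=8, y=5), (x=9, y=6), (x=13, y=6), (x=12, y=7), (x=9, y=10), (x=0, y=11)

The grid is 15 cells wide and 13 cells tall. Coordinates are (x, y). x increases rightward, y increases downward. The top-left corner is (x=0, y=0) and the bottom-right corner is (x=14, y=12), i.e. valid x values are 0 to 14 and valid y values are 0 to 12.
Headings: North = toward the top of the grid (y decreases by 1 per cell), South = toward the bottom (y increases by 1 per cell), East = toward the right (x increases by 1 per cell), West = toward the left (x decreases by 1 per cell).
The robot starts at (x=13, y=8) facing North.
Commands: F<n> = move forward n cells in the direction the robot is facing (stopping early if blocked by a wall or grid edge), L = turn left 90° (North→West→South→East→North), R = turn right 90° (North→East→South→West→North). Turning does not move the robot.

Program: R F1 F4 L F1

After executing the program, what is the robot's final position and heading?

Answer: Final position: (x=14, y=7), facing North

Derivation:
Start: (x=13, y=8), facing North
  R: turn right, now facing East
  F1: move forward 1, now at (x=14, y=8)
  F4: move forward 0/4 (blocked), now at (x=14, y=8)
  L: turn left, now facing North
  F1: move forward 1, now at (x=14, y=7)
Final: (x=14, y=7), facing North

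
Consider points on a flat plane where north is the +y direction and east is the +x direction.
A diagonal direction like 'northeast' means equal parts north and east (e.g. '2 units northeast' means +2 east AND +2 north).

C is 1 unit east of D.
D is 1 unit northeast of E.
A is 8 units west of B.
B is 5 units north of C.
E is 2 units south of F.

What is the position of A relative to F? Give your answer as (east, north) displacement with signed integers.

Answer: A is at (east=-6, north=4) relative to F.

Derivation:
Place F at the origin (east=0, north=0).
  E is 2 units south of F: delta (east=+0, north=-2); E at (east=0, north=-2).
  D is 1 unit northeast of E: delta (east=+1, north=+1); D at (east=1, north=-1).
  C is 1 unit east of D: delta (east=+1, north=+0); C at (east=2, north=-1).
  B is 5 units north of C: delta (east=+0, north=+5); B at (east=2, north=4).
  A is 8 units west of B: delta (east=-8, north=+0); A at (east=-6, north=4).
Therefore A relative to F: (east=-6, north=4).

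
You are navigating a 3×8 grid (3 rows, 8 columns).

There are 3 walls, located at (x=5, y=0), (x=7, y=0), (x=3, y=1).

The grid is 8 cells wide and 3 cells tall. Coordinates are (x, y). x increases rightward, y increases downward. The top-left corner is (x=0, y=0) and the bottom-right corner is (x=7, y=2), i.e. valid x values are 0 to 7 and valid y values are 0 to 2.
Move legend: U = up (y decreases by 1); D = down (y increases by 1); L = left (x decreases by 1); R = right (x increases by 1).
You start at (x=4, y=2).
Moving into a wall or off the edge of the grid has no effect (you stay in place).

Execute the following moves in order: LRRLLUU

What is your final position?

Start: (x=4, y=2)
  L (left): (x=4, y=2) -> (x=3, y=2)
  R (right): (x=3, y=2) -> (x=4, y=2)
  R (right): (x=4, y=2) -> (x=5, y=2)
  L (left): (x=5, y=2) -> (x=4, y=2)
  L (left): (x=4, y=2) -> (x=3, y=2)
  U (up): blocked, stay at (x=3, y=2)
  U (up): blocked, stay at (x=3, y=2)
Final: (x=3, y=2)

Answer: Final position: (x=3, y=2)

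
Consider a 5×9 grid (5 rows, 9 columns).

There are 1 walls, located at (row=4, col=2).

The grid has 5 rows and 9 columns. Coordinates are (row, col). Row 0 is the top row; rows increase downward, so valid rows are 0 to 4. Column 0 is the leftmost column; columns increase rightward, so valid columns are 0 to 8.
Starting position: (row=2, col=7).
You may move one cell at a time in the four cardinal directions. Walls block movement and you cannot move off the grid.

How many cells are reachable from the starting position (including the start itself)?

BFS flood-fill from (row=2, col=7):
  Distance 0: (row=2, col=7)
  Distance 1: (row=1, col=7), (row=2, col=6), (row=2, col=8), (row=3, col=7)
  Distance 2: (row=0, col=7), (row=1, col=6), (row=1, col=8), (row=2, col=5), (row=3, col=6), (row=3, col=8), (row=4, col=7)
  Distance 3: (row=0, col=6), (row=0, col=8), (row=1, col=5), (row=2, col=4), (row=3, col=5), (row=4, col=6), (row=4, col=8)
  Distance 4: (row=0, col=5), (row=1, col=4), (row=2, col=3), (row=3, col=4), (row=4, col=5)
  Distance 5: (row=0, col=4), (row=1, col=3), (row=2, col=2), (row=3, col=3), (row=4, col=4)
  Distance 6: (row=0, col=3), (row=1, col=2), (row=2, col=1), (row=3, col=2), (row=4, col=3)
  Distance 7: (row=0, col=2), (row=1, col=1), (row=2, col=0), (row=3, col=1)
  Distance 8: (row=0, col=1), (row=1, col=0), (row=3, col=0), (row=4, col=1)
  Distance 9: (row=0, col=0), (row=4, col=0)
Total reachable: 44 (grid has 44 open cells total)

Answer: Reachable cells: 44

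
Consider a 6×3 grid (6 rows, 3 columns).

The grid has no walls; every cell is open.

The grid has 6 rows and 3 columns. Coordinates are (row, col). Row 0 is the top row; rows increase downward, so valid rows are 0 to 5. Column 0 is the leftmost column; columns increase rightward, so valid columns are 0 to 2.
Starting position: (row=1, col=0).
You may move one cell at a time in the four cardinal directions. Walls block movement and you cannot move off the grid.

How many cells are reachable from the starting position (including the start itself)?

BFS flood-fill from (row=1, col=0):
  Distance 0: (row=1, col=0)
  Distance 1: (row=0, col=0), (row=1, col=1), (row=2, col=0)
  Distance 2: (row=0, col=1), (row=1, col=2), (row=2, col=1), (row=3, col=0)
  Distance 3: (row=0, col=2), (row=2, col=2), (row=3, col=1), (row=4, col=0)
  Distance 4: (row=3, col=2), (row=4, col=1), (row=5, col=0)
  Distance 5: (row=4, col=2), (row=5, col=1)
  Distance 6: (row=5, col=2)
Total reachable: 18 (grid has 18 open cells total)

Answer: Reachable cells: 18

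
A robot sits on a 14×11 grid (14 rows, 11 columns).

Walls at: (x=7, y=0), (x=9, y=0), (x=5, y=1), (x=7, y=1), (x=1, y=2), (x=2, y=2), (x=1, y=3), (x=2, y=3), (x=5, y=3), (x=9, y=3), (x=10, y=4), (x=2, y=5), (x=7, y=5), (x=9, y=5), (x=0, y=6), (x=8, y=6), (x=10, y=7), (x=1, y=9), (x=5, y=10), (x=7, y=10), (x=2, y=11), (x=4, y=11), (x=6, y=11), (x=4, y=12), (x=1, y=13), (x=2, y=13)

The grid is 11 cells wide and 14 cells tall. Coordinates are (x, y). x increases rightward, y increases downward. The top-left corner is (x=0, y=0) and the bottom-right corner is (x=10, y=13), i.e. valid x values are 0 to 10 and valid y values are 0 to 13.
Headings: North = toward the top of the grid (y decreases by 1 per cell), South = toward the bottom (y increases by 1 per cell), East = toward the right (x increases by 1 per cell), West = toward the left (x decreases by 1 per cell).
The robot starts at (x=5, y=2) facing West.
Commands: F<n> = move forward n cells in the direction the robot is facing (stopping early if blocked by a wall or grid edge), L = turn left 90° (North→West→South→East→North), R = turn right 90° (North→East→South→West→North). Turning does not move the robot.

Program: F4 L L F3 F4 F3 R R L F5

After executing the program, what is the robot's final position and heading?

Start: (x=5, y=2), facing West
  F4: move forward 2/4 (blocked), now at (x=3, y=2)
  L: turn left, now facing South
  L: turn left, now facing East
  F3: move forward 3, now at (x=6, y=2)
  F4: move forward 4, now at (x=10, y=2)
  F3: move forward 0/3 (blocked), now at (x=10, y=2)
  R: turn right, now facing South
  R: turn right, now facing West
  L: turn left, now facing South
  F5: move forward 1/5 (blocked), now at (x=10, y=3)
Final: (x=10, y=3), facing South

Answer: Final position: (x=10, y=3), facing South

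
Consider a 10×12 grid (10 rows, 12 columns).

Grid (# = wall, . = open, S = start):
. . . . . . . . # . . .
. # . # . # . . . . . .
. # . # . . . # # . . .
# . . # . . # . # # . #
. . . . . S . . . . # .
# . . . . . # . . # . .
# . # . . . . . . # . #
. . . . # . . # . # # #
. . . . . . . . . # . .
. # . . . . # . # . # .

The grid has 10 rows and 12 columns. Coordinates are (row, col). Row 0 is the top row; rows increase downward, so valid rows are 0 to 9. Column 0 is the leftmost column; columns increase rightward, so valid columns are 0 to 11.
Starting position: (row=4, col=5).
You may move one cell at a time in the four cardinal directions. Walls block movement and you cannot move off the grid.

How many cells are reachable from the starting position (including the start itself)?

Answer: Reachable cells: 80

Derivation:
BFS flood-fill from (row=4, col=5):
  Distance 0: (row=4, col=5)
  Distance 1: (row=3, col=5), (row=4, col=4), (row=4, col=6), (row=5, col=5)
  Distance 2: (row=2, col=5), (row=3, col=4), (row=4, col=3), (row=4, col=7), (row=5, col=4), (row=6, col=5)
  Distance 3: (row=2, col=4), (row=2, col=6), (row=3, col=7), (row=4, col=2), (row=4, col=8), (row=5, col=3), (row=5, col=7), (row=6, col=4), (row=6, col=6), (row=7, col=5)
  Distance 4: (row=1, col=4), (row=1, col=6), (row=3, col=2), (row=4, col=1), (row=4, col=9), (row=5, col=2), (row=5, col=8), (row=6, col=3), (row=6, col=7), (row=7, col=6), (row=8, col=5)
  Distance 5: (row=0, col=4), (row=0, col=6), (row=1, col=7), (row=2, col=2), (row=3, col=1), (row=4, col=0), (row=5, col=1), (row=6, col=8), (row=7, col=3), (row=8, col=4), (row=8, col=6), (row=9, col=5)
  Distance 6: (row=0, col=3), (row=0, col=5), (row=0, col=7), (row=1, col=2), (row=1, col=8), (row=6, col=1), (row=7, col=2), (row=7, col=8), (row=8, col=3), (row=8, col=7), (row=9, col=4)
  Distance 7: (row=0, col=2), (row=1, col=9), (row=7, col=1), (row=8, col=2), (row=8, col=8), (row=9, col=3), (row=9, col=7)
  Distance 8: (row=0, col=1), (row=0, col=9), (row=1, col=10), (row=2, col=9), (row=7, col=0), (row=8, col=1), (row=9, col=2)
  Distance 9: (row=0, col=0), (row=0, col=10), (row=1, col=11), (row=2, col=10), (row=8, col=0)
  Distance 10: (row=0, col=11), (row=1, col=0), (row=2, col=11), (row=3, col=10), (row=9, col=0)
  Distance 11: (row=2, col=0)
Total reachable: 80 (grid has 88 open cells total)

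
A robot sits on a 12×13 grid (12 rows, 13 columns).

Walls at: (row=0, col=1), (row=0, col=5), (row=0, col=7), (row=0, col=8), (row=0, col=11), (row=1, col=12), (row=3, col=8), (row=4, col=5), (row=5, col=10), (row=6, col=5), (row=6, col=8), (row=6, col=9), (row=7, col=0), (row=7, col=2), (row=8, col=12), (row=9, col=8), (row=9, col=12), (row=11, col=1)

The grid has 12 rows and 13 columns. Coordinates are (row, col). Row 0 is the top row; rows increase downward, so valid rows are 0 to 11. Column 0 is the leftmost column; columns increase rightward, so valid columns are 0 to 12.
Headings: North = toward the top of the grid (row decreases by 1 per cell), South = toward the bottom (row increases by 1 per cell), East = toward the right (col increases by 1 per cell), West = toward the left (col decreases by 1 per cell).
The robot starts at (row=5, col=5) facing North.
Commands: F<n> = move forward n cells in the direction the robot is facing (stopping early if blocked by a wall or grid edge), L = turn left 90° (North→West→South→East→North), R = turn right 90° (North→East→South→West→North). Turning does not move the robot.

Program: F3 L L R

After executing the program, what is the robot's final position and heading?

Start: (row=5, col=5), facing North
  F3: move forward 0/3 (blocked), now at (row=5, col=5)
  L: turn left, now facing West
  L: turn left, now facing South
  R: turn right, now facing West
Final: (row=5, col=5), facing West

Answer: Final position: (row=5, col=5), facing West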